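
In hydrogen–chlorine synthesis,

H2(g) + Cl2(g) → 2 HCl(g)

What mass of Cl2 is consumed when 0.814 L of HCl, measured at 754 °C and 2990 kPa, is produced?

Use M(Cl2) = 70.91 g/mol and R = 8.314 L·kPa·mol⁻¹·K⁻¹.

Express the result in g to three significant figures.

10.1 g

n(HCl) = PV/RT = (2990 × 0.814) / (8.314 × 1027.15) = 0.2850 mol
n(Cl2) = (1/2) × 0.2850 = 0.1425 mol
m(Cl2) = 0.1425 × 70.91 = 10.10 g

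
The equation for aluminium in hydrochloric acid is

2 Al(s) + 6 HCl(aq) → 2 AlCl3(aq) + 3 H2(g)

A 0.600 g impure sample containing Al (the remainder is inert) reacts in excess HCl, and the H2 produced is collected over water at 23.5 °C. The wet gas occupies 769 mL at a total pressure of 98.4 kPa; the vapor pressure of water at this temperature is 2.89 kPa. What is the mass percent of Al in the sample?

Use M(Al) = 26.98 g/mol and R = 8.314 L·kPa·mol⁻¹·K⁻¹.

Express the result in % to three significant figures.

P(H2) = 98.4 − 2.89 = 95.51 kPa
n(H2) = PV/RT = (95.51 × 0.7690) / (8.314 × 296.65) = 0.02978 mol
n(Al) = (2/3) × 0.02978 = 0.01985 mol
m(Al) = 0.01985 × 26.98 = 0.5356 g
%Al = 0.5356 / 0.600 × 100 = 89.27%

89.3 %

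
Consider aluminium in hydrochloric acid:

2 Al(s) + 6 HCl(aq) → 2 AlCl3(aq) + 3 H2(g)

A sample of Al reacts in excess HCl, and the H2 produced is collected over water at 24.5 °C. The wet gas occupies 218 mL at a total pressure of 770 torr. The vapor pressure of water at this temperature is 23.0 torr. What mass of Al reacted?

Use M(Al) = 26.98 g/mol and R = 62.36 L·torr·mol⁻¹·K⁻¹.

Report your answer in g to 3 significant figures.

0.158 g

P(H2) = 770 − 23.0 = 747.0 torr
n(H2) = PV/RT = (747.0 × 0.2180) / (62.36 × 297.65) = 0.008773 mol
n(Al) = (2/3) × 0.008773 = 0.005849 mol
m(Al) = 0.005849 × 26.98 = 0.1578 g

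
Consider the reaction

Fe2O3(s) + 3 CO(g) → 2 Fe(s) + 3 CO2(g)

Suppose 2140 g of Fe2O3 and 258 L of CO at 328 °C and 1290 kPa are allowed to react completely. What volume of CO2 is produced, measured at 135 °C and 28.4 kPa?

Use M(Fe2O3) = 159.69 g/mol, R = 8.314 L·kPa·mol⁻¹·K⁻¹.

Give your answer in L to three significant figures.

n(Fe2O3) = 2140 / 159.69 = 13.40 mol
n(CO) = PV/RT = (1290 × 258) / (8.314 × 601.15) = 66.59 mol
For 13.40 mol Fe2O3, stoichiometry requires (3/1) × 13.40 = 40.20 mol CO; 66.59 mol is available, so Fe2O3 is limiting.
n(CO2) = (3/1) × 13.40 = 40.20 mol
V(CO2) = nRT/P = 40.20 × 8.314 × 408.15 / 28.4 = 4803 L

4800 L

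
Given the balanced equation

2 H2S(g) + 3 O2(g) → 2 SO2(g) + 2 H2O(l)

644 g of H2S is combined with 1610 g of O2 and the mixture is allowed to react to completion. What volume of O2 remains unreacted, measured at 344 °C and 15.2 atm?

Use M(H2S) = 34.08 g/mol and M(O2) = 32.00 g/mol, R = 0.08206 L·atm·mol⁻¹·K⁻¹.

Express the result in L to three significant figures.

n(H2S) = 644 / 34.08 = 18.90 mol
n(O2) = 1610 / 32.00 = 50.31 mol
For 18.90 mol H2S, stoichiometry requires (3/2) × 18.90 = 28.35 mol O2; 50.31 mol is available, so H2S is limiting.
n(O2) consumed = (3/2) × 18.90 = 28.35 mol; remaining = 50.31 − 28.35 = 21.96 mol
V(O2) = nRT/P = 21.96 × 0.08206 × 617.15 / 15.2 = 73.17 L

73.2 L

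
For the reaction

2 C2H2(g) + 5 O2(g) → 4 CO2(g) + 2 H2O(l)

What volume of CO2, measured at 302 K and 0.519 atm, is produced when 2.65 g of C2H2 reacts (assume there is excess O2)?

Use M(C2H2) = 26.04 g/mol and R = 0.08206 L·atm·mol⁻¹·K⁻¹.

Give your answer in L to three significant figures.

n(C2H2) = 2.650 / 26.04 = 0.1018 mol
n(CO2) = (4/2) × 0.1018 = 0.2036 mol
V = nRT/P = 0.2036 × 0.08206 × 302 / 0.519 = 9.722 L

9.72 L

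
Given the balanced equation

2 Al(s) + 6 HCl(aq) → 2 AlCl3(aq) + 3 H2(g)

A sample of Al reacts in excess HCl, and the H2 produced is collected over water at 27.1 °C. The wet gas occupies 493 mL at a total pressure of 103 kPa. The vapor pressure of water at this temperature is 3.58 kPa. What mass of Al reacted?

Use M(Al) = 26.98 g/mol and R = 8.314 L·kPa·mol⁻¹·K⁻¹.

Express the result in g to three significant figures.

0.353 g

P(H2) = 103 − 3.58 = 99.42 kPa
n(H2) = PV/RT = (99.42 × 0.4930) / (8.314 × 300.25) = 0.01963 mol
n(Al) = (2/3) × 0.01963 = 0.01309 mol
m(Al) = 0.01309 × 26.98 = 0.3532 g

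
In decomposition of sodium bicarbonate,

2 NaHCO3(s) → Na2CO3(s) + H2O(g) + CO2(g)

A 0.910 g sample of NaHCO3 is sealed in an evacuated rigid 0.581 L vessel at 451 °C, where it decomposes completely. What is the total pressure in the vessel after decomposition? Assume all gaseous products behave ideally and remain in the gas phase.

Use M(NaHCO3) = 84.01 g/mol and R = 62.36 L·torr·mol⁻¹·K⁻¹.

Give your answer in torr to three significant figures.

842 torr

n(NaHCO3) = 0.910 / 84.01 = 0.01083 mol
n(gas produced) = (2/2) × 0.01083 = 0.01083 mol
P = nRT/V = 0.01083 × 62.36 × 724.15 / 0.581 = 841.8 torr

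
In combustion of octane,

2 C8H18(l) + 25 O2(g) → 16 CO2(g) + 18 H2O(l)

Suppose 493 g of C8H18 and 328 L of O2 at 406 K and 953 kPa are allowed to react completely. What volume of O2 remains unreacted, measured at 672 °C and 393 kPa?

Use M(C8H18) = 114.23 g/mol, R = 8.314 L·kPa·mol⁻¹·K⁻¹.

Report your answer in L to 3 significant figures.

773 L

n(C8H18) = 493 / 114.23 = 4.316 mol
n(O2) = PV/RT = (953 × 328) / (8.314 × 406) = 92.60 mol
For 4.316 mol C8H18, stoichiometry requires (25/2) × 4.316 = 53.95 mol O2; 92.60 mol is available, so C8H18 is limiting.
n(O2) consumed = (25/2) × 4.316 = 53.95 mol; remaining = 92.60 − 53.95 = 38.65 mol
V(O2) = nRT/P = 38.65 × 8.314 × 945.15 / 393 = 772.8 L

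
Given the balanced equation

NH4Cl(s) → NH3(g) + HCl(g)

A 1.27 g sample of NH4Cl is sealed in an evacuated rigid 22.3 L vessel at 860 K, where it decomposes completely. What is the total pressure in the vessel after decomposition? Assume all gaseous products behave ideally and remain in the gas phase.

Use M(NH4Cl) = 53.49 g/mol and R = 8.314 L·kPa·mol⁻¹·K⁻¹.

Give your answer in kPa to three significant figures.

15.2 kPa

n(NH4Cl) = 1.27 / 53.49 = 0.02374 mol
n(gas produced) = (2/1) × 0.02374 = 0.04748 mol
P = nRT/V = 0.04748 × 8.314 × 860 / 22.3 = 15.22 kPa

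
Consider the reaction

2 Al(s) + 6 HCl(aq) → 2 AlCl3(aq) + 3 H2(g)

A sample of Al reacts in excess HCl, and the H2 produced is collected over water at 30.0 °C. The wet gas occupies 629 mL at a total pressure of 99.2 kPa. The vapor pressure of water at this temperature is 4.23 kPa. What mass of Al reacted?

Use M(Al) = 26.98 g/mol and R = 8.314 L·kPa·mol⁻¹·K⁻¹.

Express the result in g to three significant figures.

0.426 g

P(H2) = 99.2 − 4.23 = 94.97 kPa
n(H2) = PV/RT = (94.97 × 0.6290) / (8.314 × 303.15) = 0.02370 mol
n(Al) = (2/3) × 0.02370 = 0.01580 mol
m(Al) = 0.01580 × 26.98 = 0.4263 g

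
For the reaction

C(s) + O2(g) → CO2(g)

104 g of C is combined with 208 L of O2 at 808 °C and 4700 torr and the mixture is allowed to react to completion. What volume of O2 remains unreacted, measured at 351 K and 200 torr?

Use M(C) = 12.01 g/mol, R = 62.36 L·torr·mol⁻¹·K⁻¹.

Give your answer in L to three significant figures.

639 L

n(C) = 104 / 12.01 = 8.659 mol
n(O2) = PV/RT = (4700 × 208) / (62.36 × 1081.15) = 14.50 mol
For 8.659 mol C, stoichiometry requires (1/1) × 8.659 = 8.659 mol O2; 14.50 mol is available, so C is limiting.
n(O2) consumed = (1/1) × 8.659 = 8.659 mol; remaining = 14.50 − 8.659 = 5.841 mol
V(O2) = nRT/P = 5.841 × 62.36 × 351 / 200 = 639.2 L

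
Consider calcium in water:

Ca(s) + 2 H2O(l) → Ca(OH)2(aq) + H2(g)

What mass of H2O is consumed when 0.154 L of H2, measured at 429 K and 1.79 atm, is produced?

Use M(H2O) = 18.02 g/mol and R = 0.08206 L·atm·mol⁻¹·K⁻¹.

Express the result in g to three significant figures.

0.282 g

n(H2) = PV/RT = (1.79 × 0.154) / (0.08206 × 429) = 0.007830 mol
n(H2O) = (2/1) × 0.007830 = 0.01566 mol
m(H2O) = 0.01566 × 18.02 = 0.2822 g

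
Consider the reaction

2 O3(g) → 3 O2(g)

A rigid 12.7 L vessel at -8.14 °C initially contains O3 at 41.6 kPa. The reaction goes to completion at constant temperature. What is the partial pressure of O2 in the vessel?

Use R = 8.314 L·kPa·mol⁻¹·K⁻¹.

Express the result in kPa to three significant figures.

62.4 kPa

n(O3)₀ = PV/RT = (41.6 × 12.7) / (8.314 × 265.01) = 0.2398 mol
n(O2) = (3/2) × 0.2398 = 0.3597 mol
P(O2) = nRT/V = 0.3597 × 8.314 × 265.01 / 12.7 = 62.40 kPa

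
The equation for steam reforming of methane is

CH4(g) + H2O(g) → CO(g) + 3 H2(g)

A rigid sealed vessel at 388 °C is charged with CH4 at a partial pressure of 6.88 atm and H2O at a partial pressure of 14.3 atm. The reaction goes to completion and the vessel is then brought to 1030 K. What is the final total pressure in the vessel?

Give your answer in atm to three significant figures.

54.4 atm

With V and T fixed, P_i ∝ n_i, so the mole ratios apply directly to partial pressures at 388 °C.
P(H2O) required for 6.88 atm of CH4 = (1/1) × 6.88 = 6.880 atm; available 14.3 atm, so CH4 is limiting.
P(H2O) remaining = 14.3 − (1/1) × 6.88 = 7.420 atm
P(gaseous products) = (1+3)/1 × 6.88 = 27.52 atm
P_total at 388 °C = 7.420 + 27.52 = 34.94 atm
Scaling to 1030 K: P = 34.94 × 1030/661.15 = 54.43 atm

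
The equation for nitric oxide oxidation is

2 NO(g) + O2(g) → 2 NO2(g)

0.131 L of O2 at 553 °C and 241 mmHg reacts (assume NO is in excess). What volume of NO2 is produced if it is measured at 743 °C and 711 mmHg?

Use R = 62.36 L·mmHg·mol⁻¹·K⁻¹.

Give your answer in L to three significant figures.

n(O2) = PV/RT = (241 × 0.131) / (62.36 × 826.15) = 0.0006128 mol
n(NO2) = (2/1) × 0.0006128 = 0.001226 mol
V = nRT/P = 0.001226 × 62.36 × 1016.15 / 711 = 0.1093 L

0.109 L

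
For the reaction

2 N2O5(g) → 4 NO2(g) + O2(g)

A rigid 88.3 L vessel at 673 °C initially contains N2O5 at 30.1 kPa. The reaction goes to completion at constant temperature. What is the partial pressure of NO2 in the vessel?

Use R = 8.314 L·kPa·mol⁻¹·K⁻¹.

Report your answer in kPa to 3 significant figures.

60.2 kPa

n(N2O5)₀ = PV/RT = (30.1 × 88.3) / (8.314 × 946.15) = 0.3379 mol
n(NO2) = (4/2) × 0.3379 = 0.6758 mol
P(NO2) = nRT/V = 0.6758 × 8.314 × 946.15 / 88.3 = 60.20 kPa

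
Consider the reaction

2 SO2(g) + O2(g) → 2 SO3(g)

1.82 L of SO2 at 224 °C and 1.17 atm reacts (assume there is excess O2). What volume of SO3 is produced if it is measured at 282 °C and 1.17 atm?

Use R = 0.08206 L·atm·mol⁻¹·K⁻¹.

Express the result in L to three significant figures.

n(SO2) = PV/RT = (1.17 × 1.82) / (0.08206 × 497.15) = 0.05220 mol
n(SO3) = (2/2) × 0.05220 = 0.05220 mol
V = nRT/P = 0.05220 × 0.08206 × 555.15 / 1.17 = 2.032 L

2.03 L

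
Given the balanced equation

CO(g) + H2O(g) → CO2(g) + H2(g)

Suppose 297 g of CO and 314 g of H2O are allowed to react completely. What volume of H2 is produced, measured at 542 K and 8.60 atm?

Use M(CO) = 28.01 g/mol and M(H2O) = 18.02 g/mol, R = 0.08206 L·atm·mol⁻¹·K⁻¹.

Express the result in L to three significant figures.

54.8 L

n(CO) = 297 / 28.01 = 10.60 mol
n(H2O) = 314 / 18.02 = 17.43 mol
For 10.60 mol CO, stoichiometry requires (1/1) × 10.60 = 10.60 mol H2O; 17.43 mol is available, so CO is limiting.
n(H2) = (1/1) × 10.60 = 10.60 mol
V(H2) = nRT/P = 10.60 × 0.08206 × 542 / 8.60 = 54.82 L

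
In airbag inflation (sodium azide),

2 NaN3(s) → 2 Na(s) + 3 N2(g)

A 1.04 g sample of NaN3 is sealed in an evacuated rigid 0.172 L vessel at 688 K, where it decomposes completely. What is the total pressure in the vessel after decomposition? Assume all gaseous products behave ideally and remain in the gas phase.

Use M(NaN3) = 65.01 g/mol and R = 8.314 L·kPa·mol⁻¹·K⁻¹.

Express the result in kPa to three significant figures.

798 kPa

n(NaN3) = 1.04 / 65.01 = 0.01600 mol
n(gas produced) = (3/2) × 0.01600 = 0.02400 mol
P = nRT/V = 0.02400 × 8.314 × 688 / 0.172 = 798.1 kPa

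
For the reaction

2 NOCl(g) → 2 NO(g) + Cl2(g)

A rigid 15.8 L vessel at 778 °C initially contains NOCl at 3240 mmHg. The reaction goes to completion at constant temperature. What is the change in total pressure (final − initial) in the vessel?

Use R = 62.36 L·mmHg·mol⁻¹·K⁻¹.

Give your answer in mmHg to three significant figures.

At constant T and V, P ∝ n(gas): 2 mol gas → 3 mol gas.
P_final = (3/2) × 3240 = 4860 mmHg; ΔP = 4860 − 3240 = 1620 mmHg

1620 mmHg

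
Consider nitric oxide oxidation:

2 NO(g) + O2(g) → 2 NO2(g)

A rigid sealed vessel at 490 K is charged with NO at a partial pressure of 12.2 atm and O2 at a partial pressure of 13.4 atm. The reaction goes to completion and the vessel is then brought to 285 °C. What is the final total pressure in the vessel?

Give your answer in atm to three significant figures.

Because the vessel is rigid and T is held at 490 K, work the stoichiometry in partial pressures (P_i = n_iRT/V).
P(O2) required for 12.2 atm of NO = (1/2) × 12.2 = 6.100 atm; available 13.4 atm, so NO is limiting.
P(O2) remaining = 13.4 − (1/2) × 12.2 = 7.300 atm
P(gaseous products) = (2)/2 × 12.2 = 12.20 atm
P_total at 490 K = 7.300 + 12.20 = 19.50 atm
Scaling to 285 °C: P = 19.50 × 558.15/490 = 22.21 atm

22.2 atm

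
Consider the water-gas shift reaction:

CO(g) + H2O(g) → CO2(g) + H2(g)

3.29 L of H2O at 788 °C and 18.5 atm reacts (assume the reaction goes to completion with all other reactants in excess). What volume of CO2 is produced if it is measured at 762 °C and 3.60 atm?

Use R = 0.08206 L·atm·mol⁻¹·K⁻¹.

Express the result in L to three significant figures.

16.5 L

n(H2O) = PV/RT = (18.5 × 3.29) / (0.08206 × 1061.15) = 0.6990 mol
n(CO2) = (1/1) × 0.6990 = 0.6990 mol
V = nRT/P = 0.6990 × 0.08206 × 1035.15 / 3.60 = 16.49 L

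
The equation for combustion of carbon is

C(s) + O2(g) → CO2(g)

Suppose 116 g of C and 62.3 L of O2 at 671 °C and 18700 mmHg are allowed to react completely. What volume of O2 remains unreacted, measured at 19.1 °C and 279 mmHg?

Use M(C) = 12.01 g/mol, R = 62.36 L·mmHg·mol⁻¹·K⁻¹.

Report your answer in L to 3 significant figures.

n(C) = 116 / 12.01 = 9.659 mol
n(O2) = PV/RT = (18700 × 62.3) / (62.36 × 944.15) = 19.79 mol
For 9.659 mol C, stoichiometry requires (1/1) × 9.659 = 9.659 mol O2; 19.79 mol is available, so C is limiting.
n(O2) consumed = (1/1) × 9.659 = 9.659 mol; remaining = 19.79 − 9.659 = 10.13 mol
V(O2) = nRT/P = 10.13 × 62.36 × 292.25 / 279 = 661.7 L

662 L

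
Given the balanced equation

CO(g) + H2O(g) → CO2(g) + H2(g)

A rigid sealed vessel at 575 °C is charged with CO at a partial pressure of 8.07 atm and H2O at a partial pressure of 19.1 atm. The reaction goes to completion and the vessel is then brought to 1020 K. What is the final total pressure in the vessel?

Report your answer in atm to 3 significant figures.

32.7 atm

With V and T fixed, P_i ∝ n_i, so the mole ratios apply directly to partial pressures at 575 °C.
P(H2O) required for 8.07 atm of CO = (1/1) × 8.07 = 8.070 atm; available 19.1 atm, so CO is limiting.
P(H2O) remaining = 19.1 − (1/1) × 8.07 = 11.03 atm
P(gaseous products) = (1+1)/1 × 8.07 = 16.14 atm
P_total at 575 °C = 11.03 + 16.14 = 27.17 atm
Scaling to 1020 K: P = 27.17 × 1020/848.15 = 32.68 atm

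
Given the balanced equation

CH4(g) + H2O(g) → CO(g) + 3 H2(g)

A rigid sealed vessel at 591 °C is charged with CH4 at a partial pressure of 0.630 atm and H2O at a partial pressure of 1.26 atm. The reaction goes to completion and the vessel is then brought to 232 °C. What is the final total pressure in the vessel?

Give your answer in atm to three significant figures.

With V and T fixed, P_i ∝ n_i, so the mole ratios apply directly to partial pressures at 591 °C.
P(H2O) required for 0.630 atm of CH4 = (1/1) × 0.630 = 0.6300 atm; available 1.26 atm, so CH4 is limiting.
P(H2O) remaining = 1.26 − (1/1) × 0.630 = 0.6300 atm
P(gaseous products) = (1+3)/1 × 0.630 = 2.520 atm
P_total at 591 °C = 0.6300 + 2.520 = 3.150 atm
Scaling to 232 °C: P = 3.150 × 505.15/864.15 = 1.841 atm

1.84 atm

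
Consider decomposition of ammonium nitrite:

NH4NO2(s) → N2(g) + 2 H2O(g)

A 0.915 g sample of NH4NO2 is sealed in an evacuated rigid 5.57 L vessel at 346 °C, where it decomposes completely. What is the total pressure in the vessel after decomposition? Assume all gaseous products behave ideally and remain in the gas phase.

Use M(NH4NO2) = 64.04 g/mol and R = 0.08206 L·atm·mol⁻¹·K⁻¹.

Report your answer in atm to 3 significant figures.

0.391 atm

n(NH4NO2) = 0.915 / 64.04 = 0.01429 mol
n(gas produced) = (3/1) × 0.01429 = 0.04287 mol
P = nRT/V = 0.04287 × 0.08206 × 619.15 / 5.57 = 0.3910 atm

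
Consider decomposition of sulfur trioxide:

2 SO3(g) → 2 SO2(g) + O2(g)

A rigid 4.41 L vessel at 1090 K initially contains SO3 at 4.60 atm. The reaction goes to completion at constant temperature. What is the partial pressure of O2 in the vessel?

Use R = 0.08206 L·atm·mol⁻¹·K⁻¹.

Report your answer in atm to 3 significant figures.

n(SO3)₀ = PV/RT = (4.60 × 4.41) / (0.08206 × 1090) = 0.2268 mol
n(O2) = (1/2) × 0.2268 = 0.1134 mol
P(O2) = nRT/V = 0.1134 × 0.08206 × 1090 / 4.41 = 2.300 atm

2.30 atm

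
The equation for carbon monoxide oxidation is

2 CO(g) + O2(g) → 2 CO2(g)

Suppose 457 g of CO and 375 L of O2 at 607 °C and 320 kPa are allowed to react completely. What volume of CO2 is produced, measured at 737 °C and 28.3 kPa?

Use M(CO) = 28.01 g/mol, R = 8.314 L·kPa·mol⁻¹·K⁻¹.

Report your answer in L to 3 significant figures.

4840 L

n(CO) = 457 / 28.01 = 16.32 mol
n(O2) = PV/RT = (320 × 375) / (8.314 × 880.15) = 16.40 mol
For 16.32 mol CO, stoichiometry requires (1/2) × 16.32 = 8.160 mol O2; 16.40 mol is available, so CO is limiting.
n(CO2) = (2/2) × 16.32 = 16.32 mol
V(CO2) = nRT/P = 16.32 × 8.314 × 1010.15 / 28.3 = 4843 L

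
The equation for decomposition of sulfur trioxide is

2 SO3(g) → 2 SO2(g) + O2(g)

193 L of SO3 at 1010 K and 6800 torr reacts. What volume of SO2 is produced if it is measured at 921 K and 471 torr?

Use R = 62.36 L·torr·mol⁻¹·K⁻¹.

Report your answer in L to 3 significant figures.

2540 L

n(SO3) = PV/RT = (6800 × 193) / (62.36 × 1010) = 20.84 mol
n(SO2) = (2/2) × 20.84 = 20.84 mol
V = nRT/P = 20.84 × 62.36 × 921 / 471 = 2541 L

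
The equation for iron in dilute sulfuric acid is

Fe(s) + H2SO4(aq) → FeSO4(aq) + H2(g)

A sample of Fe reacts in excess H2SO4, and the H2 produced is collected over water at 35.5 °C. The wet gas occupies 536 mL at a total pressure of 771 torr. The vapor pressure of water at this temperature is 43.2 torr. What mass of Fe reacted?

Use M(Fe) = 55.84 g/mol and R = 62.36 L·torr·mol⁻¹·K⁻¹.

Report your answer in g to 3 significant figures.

1.13 g

P(H2) = 771 − 43.2 = 727.8 torr
n(H2) = PV/RT = (727.8 × 0.5360) / (62.36 × 308.65) = 0.02027 mol
n(Fe) = (1/1) × 0.02027 = 0.02027 mol
m(Fe) = 0.02027 × 55.84 = 1.132 g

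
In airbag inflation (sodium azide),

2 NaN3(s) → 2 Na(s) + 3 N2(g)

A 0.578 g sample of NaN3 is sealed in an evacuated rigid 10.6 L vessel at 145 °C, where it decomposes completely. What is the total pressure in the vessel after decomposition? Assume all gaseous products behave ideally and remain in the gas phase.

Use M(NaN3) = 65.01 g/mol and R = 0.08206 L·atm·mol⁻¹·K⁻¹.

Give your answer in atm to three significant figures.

0.0432 atm

n(NaN3) = 0.578 / 65.01 = 0.008891 mol
n(gas produced) = (3/2) × 0.008891 = 0.01334 mol
P = nRT/V = 0.01334 × 0.08206 × 418.15 / 10.6 = 0.04318 atm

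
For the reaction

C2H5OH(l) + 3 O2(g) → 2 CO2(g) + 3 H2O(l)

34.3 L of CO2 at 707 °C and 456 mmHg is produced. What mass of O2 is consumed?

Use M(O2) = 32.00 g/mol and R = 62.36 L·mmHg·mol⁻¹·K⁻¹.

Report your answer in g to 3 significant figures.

12.3 g

n(CO2) = PV/RT = (456 × 34.3) / (62.36 × 980.15) = 0.2559 mol
n(O2) = (3/2) × 0.2559 = 0.3839 mol
m(O2) = 0.3839 × 32.00 = 12.28 g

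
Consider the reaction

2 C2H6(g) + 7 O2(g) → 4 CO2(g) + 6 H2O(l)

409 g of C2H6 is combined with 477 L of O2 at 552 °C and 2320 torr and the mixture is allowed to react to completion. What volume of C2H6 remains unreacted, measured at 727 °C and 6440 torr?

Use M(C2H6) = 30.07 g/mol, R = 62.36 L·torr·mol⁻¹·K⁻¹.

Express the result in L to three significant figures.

n(C2H6) = 409 / 30.07 = 13.60 mol
n(O2) = PV/RT = (2320 × 477) / (62.36 × 825.15) = 21.51 mol
For 13.60 mol C2H6, stoichiometry requires (7/2) × 13.60 = 47.60 mol O2; 21.51 mol is available, so O2 is limiting.
n(C2H6) consumed = (2/7) × 21.51 = 6.146 mol; remaining = 13.60 − 6.146 = 7.454 mol
V(C2H6) = nRT/P = 7.454 × 62.36 × 1000.15 / 6440 = 72.19 L

72.2 L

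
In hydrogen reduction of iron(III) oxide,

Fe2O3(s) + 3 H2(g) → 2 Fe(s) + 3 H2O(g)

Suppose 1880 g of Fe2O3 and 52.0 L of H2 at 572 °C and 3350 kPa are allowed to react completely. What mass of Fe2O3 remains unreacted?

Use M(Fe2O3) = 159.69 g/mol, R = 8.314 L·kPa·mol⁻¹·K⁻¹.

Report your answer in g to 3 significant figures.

560 g

n(Fe2O3) = 1880 / 159.69 = 11.77 mol
n(H2) = PV/RT = (3350 × 52.0) / (8.314 × 845.15) = 24.79 mol
For 11.77 mol Fe2O3, stoichiometry requires (3/1) × 11.77 = 35.31 mol H2; 24.79 mol is available, so H2 is limiting.
n(Fe2O3) consumed = (1/3) × 24.79 = 8.263 mol; remaining = 11.77 − 8.263 = 3.507 mol
m(Fe2O3) = 3.507 × 159.69 = 560.0 g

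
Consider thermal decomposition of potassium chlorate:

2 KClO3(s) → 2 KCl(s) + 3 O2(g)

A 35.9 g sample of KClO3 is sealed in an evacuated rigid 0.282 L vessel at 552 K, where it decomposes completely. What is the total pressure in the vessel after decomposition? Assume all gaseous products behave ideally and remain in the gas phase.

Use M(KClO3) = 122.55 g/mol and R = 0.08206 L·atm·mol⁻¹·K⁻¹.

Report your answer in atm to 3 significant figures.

70.6 atm

n(KClO3) = 35.9 / 122.55 = 0.2929 mol
n(gas produced) = (3/2) × 0.2929 = 0.4394 mol
P = nRT/V = 0.4394 × 0.08206 × 552 / 0.282 = 70.58 atm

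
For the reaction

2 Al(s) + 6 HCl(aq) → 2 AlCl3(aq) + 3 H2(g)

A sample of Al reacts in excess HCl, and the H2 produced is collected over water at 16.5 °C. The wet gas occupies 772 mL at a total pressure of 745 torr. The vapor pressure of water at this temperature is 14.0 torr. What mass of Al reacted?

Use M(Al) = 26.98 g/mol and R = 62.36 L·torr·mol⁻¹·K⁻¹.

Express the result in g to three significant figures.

P(H2) = 745 − 14.0 = 731.0 torr
n(H2) = PV/RT = (731.0 × 0.7720) / (62.36 × 289.65) = 0.03124 mol
n(Al) = (2/3) × 0.03124 = 0.02083 mol
m(Al) = 0.02083 × 26.98 = 0.5620 g

0.562 g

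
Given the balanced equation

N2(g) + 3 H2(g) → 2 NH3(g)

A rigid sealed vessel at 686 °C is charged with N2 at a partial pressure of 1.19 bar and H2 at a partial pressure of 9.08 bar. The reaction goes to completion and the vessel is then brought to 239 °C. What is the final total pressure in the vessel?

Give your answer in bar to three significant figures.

4.21 bar

With V and T fixed, P_i ∝ n_i, so the mole ratios apply directly to partial pressures at 686 °C.
P(H2) required for 1.19 bar of N2 = (3/1) × 1.19 = 3.570 bar; available 9.08 bar, so N2 is limiting.
P(H2) remaining = 9.08 − (3/1) × 1.19 = 5.510 bar
P(gaseous products) = (2)/1 × 1.19 = 2.380 bar
P_total at 686 °C = 5.510 + 2.380 = 7.890 bar
Scaling to 239 °C: P = 7.890 × 512.15/959.15 = 4.213 bar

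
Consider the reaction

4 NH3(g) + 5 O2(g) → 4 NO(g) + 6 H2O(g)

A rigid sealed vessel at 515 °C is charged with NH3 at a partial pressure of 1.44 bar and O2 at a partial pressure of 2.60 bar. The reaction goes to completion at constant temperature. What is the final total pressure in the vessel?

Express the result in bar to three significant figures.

At constant V, partial pressures at 515 °C are proportional to moles, so apply stoichiometry directly to pressures.
P(O2) required for 1.44 bar of NH3 = (5/4) × 1.44 = 1.800 bar; available 2.60 bar, so NH3 is limiting.
P(O2) remaining = 2.60 − (5/4) × 1.44 = 0.8000 bar
P(gaseous products) = (4+6)/4 × 1.44 = 3.600 bar
P_total at 515 °C = 0.8000 + 3.600 = 4.400 bar

4.40 bar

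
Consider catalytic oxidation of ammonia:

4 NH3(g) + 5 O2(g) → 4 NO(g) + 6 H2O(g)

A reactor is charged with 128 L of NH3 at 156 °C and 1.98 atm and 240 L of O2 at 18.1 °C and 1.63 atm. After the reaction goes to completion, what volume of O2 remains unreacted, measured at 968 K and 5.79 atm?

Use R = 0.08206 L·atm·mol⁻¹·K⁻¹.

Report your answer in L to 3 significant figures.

101 L

n(NH3) = PV/RT = (1.98 × 128) / (0.08206 × 429.15) = 7.197 mol
n(O2) = PV/RT = (1.63 × 240) / (0.08206 × 291.25) = 16.37 mol
For 7.197 mol NH3, stoichiometry requires (5/4) × 7.197 = 8.996 mol O2; 16.37 mol is available, so NH3 is limiting.
n(O2) consumed = (5/4) × 7.197 = 8.996 mol; remaining = 16.37 − 8.996 = 7.374 mol
V(O2) = nRT/P = 7.374 × 0.08206 × 968 / 5.79 = 101.2 L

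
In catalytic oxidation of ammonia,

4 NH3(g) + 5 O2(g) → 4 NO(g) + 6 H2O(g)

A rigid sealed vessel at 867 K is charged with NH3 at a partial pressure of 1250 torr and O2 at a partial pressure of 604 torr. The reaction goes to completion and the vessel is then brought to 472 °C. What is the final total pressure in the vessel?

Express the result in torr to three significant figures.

1700 torr

At constant V, partial pressures at 867 K are proportional to moles, so apply stoichiometry directly to pressures.
P(O2) required for 1250 torr of NH3 = (5/4) × 1250 = 1562 torr; available 604 torr, so O2 is limiting.
P(NH3) remaining = 1250 − (4/5) × 604 = 766.8 torr
P(gaseous products) = (4+6)/5 × 604 = 1208 torr
P_total at 867 K = 766.8 + 1208 = 1975 torr
Scaling to 472 °C: P = 1975 × 745.15/867 = 1697 torr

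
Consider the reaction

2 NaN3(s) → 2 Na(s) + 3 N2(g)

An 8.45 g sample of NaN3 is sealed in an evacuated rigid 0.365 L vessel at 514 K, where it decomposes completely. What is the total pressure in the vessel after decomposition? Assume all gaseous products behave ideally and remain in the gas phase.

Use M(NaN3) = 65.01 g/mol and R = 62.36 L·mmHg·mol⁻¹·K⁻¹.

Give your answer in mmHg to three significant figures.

n(NaN3) = 8.45 / 65.01 = 0.1300 mol
n(gas produced) = (3/2) × 0.1300 = 0.1950 mol
P = nRT/V = 0.1950 × 62.36 × 514 / 0.365 = 17120 mmHg

17100 mmHg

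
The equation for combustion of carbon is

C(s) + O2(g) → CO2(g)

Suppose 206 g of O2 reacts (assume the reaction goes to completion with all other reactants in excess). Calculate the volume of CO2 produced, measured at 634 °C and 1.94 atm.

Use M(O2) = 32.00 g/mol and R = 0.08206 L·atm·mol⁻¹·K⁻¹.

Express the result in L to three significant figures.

n(O2) = 206.0 / 32.00 = 6.438 mol
n(CO2) = (1/1) × 6.438 = 6.438 mol
V = nRT/P = 6.438 × 0.08206 × 907.15 / 1.94 = 247.0 L

247 L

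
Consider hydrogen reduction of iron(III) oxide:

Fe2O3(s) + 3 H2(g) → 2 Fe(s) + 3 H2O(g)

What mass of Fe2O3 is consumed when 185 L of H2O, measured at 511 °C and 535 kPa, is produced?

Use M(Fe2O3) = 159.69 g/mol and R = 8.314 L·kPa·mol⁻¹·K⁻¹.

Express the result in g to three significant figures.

808 g

n(H2O) = PV/RT = (535 × 185) / (8.314 × 784.15) = 15.18 mol
n(Fe2O3) = (1/3) × 15.18 = 5.060 mol
m(Fe2O3) = 5.060 × 159.69 = 808.0 g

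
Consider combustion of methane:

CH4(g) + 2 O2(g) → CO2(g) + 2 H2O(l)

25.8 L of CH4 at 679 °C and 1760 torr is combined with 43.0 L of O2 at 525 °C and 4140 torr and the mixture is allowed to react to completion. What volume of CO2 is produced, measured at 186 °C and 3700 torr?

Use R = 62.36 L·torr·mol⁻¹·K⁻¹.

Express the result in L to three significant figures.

5.92 L

n(CH4) = PV/RT = (1760 × 25.8) / (62.36 × 952.15) = 0.7648 mol
n(O2) = PV/RT = (4140 × 43.0) / (62.36 × 798.15) = 3.577 mol
For 0.7648 mol CH4, stoichiometry requires (2/1) × 0.7648 = 1.530 mol O2; 3.577 mol is available, so CH4 is limiting.
n(CO2) = (1/1) × 0.7648 = 0.7648 mol
V(CO2) = nRT/P = 0.7648 × 62.36 × 459.15 / 3700 = 5.918 L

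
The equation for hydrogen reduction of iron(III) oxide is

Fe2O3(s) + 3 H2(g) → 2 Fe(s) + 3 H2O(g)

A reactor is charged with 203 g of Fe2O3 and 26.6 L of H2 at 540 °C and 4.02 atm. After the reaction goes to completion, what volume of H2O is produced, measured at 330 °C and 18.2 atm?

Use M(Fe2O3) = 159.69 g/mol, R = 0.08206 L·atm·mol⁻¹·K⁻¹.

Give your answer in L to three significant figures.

n(Fe2O3) = 203 / 159.69 = 1.271 mol
n(H2) = PV/RT = (4.02 × 26.6) / (0.08206 × 813.15) = 1.603 mol
For 1.271 mol Fe2O3, stoichiometry requires (3/1) × 1.271 = 3.813 mol H2; 1.603 mol is available, so H2 is limiting.
n(H2O) = (3/3) × 1.603 = 1.603 mol
V(H2O) = nRT/P = 1.603 × 0.08206 × 603.15 / 18.2 = 4.359 L

4.36 L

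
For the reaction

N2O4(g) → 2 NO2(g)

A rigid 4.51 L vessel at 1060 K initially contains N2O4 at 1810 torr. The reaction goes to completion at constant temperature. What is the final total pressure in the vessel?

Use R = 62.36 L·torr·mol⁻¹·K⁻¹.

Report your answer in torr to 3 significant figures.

Since T and V are fixed, P_final/P_initial = n_final/n_initial = 2/1.
P_final = (2/1) × 1810 = 3620 torr

3620 torr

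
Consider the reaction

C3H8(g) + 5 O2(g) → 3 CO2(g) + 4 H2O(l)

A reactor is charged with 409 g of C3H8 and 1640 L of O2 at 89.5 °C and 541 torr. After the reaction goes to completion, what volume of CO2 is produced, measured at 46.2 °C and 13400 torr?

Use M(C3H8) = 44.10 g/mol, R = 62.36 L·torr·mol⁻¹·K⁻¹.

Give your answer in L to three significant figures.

35.0 L

n(C3H8) = 409 / 44.10 = 9.274 mol
n(O2) = PV/RT = (541 × 1640) / (62.36 × 362.65) = 39.23 mol
For 9.274 mol C3H8, stoichiometry requires (5/1) × 9.274 = 46.37 mol O2; 39.23 mol is available, so O2 is limiting.
n(CO2) = (3/5) × 39.23 = 23.54 mol
V(CO2) = nRT/P = 23.54 × 62.36 × 319.35 / 13400 = 34.98 L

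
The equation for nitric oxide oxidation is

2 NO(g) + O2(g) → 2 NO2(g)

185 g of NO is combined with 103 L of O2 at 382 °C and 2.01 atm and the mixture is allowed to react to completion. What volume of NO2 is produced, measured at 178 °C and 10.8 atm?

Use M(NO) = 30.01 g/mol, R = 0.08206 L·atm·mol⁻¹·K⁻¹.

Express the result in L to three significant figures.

21.1 L

n(NO) = 185 / 30.01 = 6.165 mol
n(O2) = PV/RT = (2.01 × 103) / (0.08206 × 655.15) = 3.851 mol
For 6.165 mol NO, stoichiometry requires (1/2) × 6.165 = 3.083 mol O2; 3.851 mol is available, so NO is limiting.
n(NO2) = (2/2) × 6.165 = 6.165 mol
V(NO2) = nRT/P = 6.165 × 0.08206 × 451.15 / 10.8 = 21.13 L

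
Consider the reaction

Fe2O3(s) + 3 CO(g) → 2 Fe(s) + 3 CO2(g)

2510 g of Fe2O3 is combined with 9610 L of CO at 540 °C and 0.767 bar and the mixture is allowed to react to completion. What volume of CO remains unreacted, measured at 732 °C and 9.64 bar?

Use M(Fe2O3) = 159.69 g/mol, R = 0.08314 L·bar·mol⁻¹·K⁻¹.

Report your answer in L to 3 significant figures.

n(Fe2O3) = 2510 / 159.69 = 15.72 mol
n(CO) = PV/RT = (0.767 × 9610) / (0.08314 × 813.15) = 109.0 mol
For 15.72 mol Fe2O3, stoichiometry requires (3/1) × 15.72 = 47.16 mol CO; 109.0 mol is available, so Fe2O3 is limiting.
n(CO) consumed = (3/1) × 15.72 = 47.16 mol; remaining = 109.0 − 47.16 = 61.84 mol
V(CO) = nRT/P = 61.84 × 0.08314 × 1005.15 / 9.64 = 536.1 L

536 L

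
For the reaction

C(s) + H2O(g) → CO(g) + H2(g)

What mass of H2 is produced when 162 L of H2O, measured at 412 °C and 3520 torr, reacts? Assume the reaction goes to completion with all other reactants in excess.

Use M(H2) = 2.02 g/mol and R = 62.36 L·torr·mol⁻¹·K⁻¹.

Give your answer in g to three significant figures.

n(H2O) = PV/RT = (3520 × 162) / (62.36 × 685.15) = 13.35 mol
n(H2) = (1/1) × 13.35 = 13.35 mol
m(H2) = 13.35 × 2.02 = 26.97 g

27.0 g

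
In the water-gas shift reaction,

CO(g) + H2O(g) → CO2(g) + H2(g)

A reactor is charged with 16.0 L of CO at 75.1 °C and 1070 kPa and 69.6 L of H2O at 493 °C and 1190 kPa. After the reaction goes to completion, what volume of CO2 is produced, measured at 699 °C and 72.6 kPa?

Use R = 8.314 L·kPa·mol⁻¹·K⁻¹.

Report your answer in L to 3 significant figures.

n(CO) = PV/RT = (1070 × 16.0) / (8.314 × 348.25) = 5.913 mol
n(H2O) = PV/RT = (1190 × 69.6) / (8.314 × 766.15) = 13.00 mol
For 5.913 mol CO, stoichiometry requires (1/1) × 5.913 = 5.913 mol H2O; 13.00 mol is available, so CO is limiting.
n(CO2) = (1/1) × 5.913 = 5.913 mol
V(CO2) = nRT/P = 5.913 × 8.314 × 972.15 / 72.6 = 658.3 L

658 L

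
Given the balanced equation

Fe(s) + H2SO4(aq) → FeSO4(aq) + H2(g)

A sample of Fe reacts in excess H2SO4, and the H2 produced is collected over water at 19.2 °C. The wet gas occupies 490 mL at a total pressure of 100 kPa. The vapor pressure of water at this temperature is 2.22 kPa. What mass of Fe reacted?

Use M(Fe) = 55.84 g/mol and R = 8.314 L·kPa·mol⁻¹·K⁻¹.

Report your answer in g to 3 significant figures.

1.10 g

P(H2) = 100 − 2.22 = 97.78 kPa
n(H2) = PV/RT = (97.78 × 0.4900) / (8.314 × 292.35) = 0.01971 mol
n(Fe) = (1/1) × 0.01971 = 0.01971 mol
m(Fe) = 0.01971 × 55.84 = 1.101 g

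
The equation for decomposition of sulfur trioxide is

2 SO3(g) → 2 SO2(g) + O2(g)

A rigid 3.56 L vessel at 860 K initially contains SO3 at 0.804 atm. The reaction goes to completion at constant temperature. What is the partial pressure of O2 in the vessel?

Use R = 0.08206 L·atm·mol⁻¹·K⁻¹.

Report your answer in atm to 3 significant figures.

0.402 atm

n(SO3)₀ = PV/RT = (0.804 × 3.56) / (0.08206 × 860) = 0.04056 mol
n(O2) = (1/2) × 0.04056 = 0.02028 mol
P(O2) = nRT/V = 0.02028 × 0.08206 × 860 / 3.56 = 0.4020 atm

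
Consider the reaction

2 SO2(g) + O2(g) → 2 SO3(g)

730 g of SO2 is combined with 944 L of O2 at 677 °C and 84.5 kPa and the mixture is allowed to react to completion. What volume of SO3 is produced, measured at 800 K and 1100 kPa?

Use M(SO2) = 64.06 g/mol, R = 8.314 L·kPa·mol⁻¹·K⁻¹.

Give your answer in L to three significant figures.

68.9 L

n(SO2) = 730 / 64.06 = 11.40 mol
n(O2) = PV/RT = (84.5 × 944) / (8.314 × 950.15) = 10.10 mol
For 11.40 mol SO2, stoichiometry requires (1/2) × 11.40 = 5.700 mol O2; 10.10 mol is available, so SO2 is limiting.
n(SO3) = (2/2) × 11.40 = 11.40 mol
V(SO3) = nRT/P = 11.40 × 8.314 × 800 / 1100 = 68.93 L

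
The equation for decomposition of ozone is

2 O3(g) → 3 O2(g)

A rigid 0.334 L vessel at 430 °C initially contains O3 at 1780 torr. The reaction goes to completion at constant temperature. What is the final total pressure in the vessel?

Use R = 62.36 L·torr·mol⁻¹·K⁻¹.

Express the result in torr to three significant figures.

At constant T and V, P ∝ n(gas): 2 mol gas → 3 mol gas.
P_final = (3/2) × 1780 = 2670 torr

2670 torr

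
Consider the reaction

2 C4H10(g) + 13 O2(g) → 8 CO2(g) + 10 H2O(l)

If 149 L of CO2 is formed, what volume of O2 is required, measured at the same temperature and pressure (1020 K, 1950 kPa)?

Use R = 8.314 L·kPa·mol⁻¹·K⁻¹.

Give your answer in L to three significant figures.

242 L

At constant T and P, gas volumes are in the mole ratio: V(O2) = (13/8) × 149 = 242.1 L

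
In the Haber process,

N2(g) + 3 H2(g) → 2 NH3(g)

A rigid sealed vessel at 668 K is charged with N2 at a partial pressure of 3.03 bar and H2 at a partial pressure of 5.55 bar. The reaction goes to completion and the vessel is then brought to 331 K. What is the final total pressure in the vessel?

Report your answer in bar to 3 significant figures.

At constant V, partial pressures at 668 K are proportional to moles, so apply stoichiometry directly to pressures.
P(H2) required for 3.03 bar of N2 = (3/1) × 3.03 = 9.090 bar; available 5.55 bar, so H2 is limiting.
P(N2) remaining = 3.03 − (1/3) × 5.55 = 1.180 bar
P(gaseous products) = (2)/3 × 5.55 = 3.700 bar
P_total at 668 K = 1.180 + 3.700 = 4.880 bar
Scaling to 331 K: P = 4.880 × 331/668 = 2.418 bar

2.42 bar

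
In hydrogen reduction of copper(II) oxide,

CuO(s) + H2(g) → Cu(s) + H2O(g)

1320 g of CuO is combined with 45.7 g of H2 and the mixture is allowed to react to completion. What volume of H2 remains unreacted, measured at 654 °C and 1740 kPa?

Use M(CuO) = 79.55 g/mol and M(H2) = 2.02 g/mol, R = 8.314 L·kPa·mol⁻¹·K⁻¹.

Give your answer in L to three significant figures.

26.7 L

n(CuO) = 1320 / 79.55 = 16.59 mol
n(H2) = 45.7 / 2.02 = 22.62 mol
For 16.59 mol CuO, stoichiometry requires (1/1) × 16.59 = 16.59 mol H2; 22.62 mol is available, so CuO is limiting.
n(H2) consumed = (1/1) × 16.59 = 16.59 mol; remaining = 22.62 − 16.59 = 6.030 mol
V(H2) = nRT/P = 6.030 × 8.314 × 927.15 / 1740 = 26.71 L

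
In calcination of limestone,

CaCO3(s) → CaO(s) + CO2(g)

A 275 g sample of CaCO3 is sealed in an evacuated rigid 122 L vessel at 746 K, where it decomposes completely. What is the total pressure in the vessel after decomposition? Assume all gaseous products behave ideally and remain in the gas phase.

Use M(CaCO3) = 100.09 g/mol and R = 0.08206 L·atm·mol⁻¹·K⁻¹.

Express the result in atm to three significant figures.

n(CaCO3) = 275 / 100.09 = 2.748 mol
n(gas produced) = (1/1) × 2.748 = 2.748 mol
P = nRT/V = 2.748 × 0.08206 × 746 / 122 = 1.379 atm

1.38 atm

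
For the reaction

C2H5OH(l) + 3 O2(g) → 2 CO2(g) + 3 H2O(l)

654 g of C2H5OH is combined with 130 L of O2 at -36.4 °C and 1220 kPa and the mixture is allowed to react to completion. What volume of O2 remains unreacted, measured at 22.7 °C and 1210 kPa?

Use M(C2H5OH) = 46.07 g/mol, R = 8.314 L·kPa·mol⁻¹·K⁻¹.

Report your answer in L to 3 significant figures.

n(C2H5OH) = 654 / 46.07 = 14.20 mol
n(O2) = PV/RT = (1220 × 130) / (8.314 × 236.75) = 80.58 mol
For 14.20 mol C2H5OH, stoichiometry requires (3/1) × 14.20 = 42.60 mol O2; 80.58 mol is available, so C2H5OH is limiting.
n(O2) consumed = (3/1) × 14.20 = 42.60 mol; remaining = 80.58 − 42.60 = 37.98 mol
V(O2) = nRT/P = 37.98 × 8.314 × 295.85 / 1210 = 77.21 L

77.2 L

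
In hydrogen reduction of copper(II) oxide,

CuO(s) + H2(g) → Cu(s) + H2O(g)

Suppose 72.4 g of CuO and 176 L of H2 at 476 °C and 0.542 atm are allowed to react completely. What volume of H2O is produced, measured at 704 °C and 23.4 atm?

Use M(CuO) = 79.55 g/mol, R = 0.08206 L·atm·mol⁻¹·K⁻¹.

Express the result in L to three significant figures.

n(CuO) = 72.4 / 79.55 = 0.9101 mol
n(H2) = PV/RT = (0.542 × 176) / (0.08206 × 749.15) = 1.552 mol
For 0.9101 mol CuO, stoichiometry requires (1/1) × 0.9101 = 0.9101 mol H2; 1.552 mol is available, so CuO is limiting.
n(H2O) = (1/1) × 0.9101 = 0.9101 mol
V(H2O) = nRT/P = 0.9101 × 0.08206 × 977.15 / 23.4 = 3.119 L

3.12 L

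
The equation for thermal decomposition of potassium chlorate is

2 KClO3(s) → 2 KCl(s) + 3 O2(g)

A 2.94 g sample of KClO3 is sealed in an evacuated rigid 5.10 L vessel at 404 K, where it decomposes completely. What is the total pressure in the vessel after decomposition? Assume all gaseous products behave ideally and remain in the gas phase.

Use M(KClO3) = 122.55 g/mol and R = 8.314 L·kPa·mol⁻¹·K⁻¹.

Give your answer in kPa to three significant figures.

23.7 kPa

n(KClO3) = 2.94 / 122.55 = 0.02399 mol
n(gas produced) = (3/2) × 0.02399 = 0.03599 mol
P = nRT/V = 0.03599 × 8.314 × 404 / 5.10 = 23.70 kPa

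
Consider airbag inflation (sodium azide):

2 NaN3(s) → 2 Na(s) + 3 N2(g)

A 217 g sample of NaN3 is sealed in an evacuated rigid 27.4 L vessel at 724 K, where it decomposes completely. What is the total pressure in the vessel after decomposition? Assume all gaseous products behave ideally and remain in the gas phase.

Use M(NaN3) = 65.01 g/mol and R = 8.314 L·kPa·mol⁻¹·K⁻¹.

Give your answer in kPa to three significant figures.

1100 kPa

n(NaN3) = 217 / 65.01 = 3.338 mol
n(gas produced) = (3/2) × 3.338 = 5.007 mol
P = nRT/V = 5.007 × 8.314 × 724 / 27.4 = 1100 kPa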